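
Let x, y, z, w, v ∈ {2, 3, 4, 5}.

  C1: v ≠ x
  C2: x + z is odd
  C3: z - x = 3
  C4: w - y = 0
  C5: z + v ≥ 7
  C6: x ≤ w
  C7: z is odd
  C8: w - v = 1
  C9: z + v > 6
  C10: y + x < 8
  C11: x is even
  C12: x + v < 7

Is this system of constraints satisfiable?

Satisfiable

One satisfying assignment is x = 2, y = 4, z = 5, w = 4, v = 3.
For the less obvious constraints — constraint 3: z - x = 3; constraint 4: w - y = 0 — and the others hold by inspection.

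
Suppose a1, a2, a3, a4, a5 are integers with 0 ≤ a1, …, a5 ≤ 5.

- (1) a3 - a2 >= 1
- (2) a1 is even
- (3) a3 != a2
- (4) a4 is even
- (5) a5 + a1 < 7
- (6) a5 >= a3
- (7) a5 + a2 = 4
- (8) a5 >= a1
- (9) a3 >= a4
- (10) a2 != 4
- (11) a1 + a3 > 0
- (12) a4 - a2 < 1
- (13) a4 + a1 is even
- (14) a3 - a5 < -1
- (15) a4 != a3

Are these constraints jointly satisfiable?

Satisfiable

The assignment a1 = 0, a2 = 0, a3 = 1, a4 = 0, a5 = 4 works:
  constraint 1 holds since a3 - a2 = 1.
  constraint 5 holds since a5 + a1 = 4.
  constraint 7 holds since a5 + a2 = 4.
The rest check out directly.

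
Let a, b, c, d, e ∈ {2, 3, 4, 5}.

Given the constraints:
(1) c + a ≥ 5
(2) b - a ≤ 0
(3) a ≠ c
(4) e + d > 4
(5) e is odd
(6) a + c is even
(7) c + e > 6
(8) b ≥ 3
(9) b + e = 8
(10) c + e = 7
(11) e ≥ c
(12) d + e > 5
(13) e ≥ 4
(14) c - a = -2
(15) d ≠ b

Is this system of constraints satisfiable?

Satisfiable

One satisfying assignment is a = 4, b = 3, c = 2, d = 2, e = 5.
For the less obvious constraints — constraint 1: c + a = 6; constraint 2: b - a = -1; constraint 4: e + d = 7 — and the others hold by inspection.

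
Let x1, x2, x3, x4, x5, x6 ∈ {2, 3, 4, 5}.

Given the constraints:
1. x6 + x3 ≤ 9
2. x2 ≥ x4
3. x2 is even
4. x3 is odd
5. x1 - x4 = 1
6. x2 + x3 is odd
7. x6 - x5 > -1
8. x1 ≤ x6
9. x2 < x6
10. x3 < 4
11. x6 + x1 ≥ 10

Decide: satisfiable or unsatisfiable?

Satisfiable

Try x1 = 5, x2 = 4, x3 = 3, x4 = 4, x5 = 5, x6 = 5.
Check constraint 1: x6 + x3 = 8; constraint 5: x1 - x4 = 1. The remaining constraints are straightforward to verify.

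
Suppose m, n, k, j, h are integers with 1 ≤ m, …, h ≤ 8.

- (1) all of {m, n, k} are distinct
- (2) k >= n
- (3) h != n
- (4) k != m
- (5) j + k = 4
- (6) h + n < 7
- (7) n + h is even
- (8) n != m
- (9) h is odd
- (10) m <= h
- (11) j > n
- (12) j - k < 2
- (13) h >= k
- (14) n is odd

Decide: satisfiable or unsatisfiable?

One satisfying assignment is m = 3, n = 1, k = 2, j = 2, h = 3.
For the less obvious constraints — constraint 5: j + k = 4; constraint 6: h + n = 4 — and the others hold by inspection.

Satisfiable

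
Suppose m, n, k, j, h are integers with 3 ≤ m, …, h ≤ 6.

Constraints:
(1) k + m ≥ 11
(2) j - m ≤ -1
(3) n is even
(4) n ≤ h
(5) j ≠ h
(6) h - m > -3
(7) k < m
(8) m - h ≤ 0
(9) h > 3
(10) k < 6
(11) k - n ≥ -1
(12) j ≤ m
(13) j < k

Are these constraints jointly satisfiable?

The assignment m = 6, n = 4, k = 5, j = 3, h = 6 works:
  constraint 1 holds since k + m = 11.
  constraint 2 holds since j - m = -3.
  constraint 6 holds since h - m = 0.
The rest check out directly.

Satisfiable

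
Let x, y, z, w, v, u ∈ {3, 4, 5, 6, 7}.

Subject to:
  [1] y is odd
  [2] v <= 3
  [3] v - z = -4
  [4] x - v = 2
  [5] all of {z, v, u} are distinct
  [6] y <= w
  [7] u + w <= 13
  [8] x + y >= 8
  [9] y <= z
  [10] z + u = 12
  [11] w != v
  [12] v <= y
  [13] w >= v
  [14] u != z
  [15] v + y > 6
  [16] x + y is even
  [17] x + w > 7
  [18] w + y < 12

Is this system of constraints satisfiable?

Satisfiable

Try x = 5, y = 5, z = 7, w = 5, v = 3, u = 5.
Check constraint 3: v - z = -4; constraint 4: x - v = 2; constraint 7: u + w = 10. The remaining constraints are straightforward to verify.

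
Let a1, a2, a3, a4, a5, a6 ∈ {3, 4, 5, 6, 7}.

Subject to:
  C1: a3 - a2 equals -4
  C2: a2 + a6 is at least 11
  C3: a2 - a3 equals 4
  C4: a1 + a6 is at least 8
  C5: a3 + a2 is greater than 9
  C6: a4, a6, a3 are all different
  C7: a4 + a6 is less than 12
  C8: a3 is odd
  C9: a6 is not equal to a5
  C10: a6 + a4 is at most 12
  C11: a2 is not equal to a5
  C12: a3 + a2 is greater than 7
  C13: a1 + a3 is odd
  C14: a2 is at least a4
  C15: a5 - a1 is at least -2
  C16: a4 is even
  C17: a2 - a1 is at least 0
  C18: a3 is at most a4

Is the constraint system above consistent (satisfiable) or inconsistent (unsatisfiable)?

Satisfiable

Try a1 = 4, a2 = 7, a3 = 3, a4 = 4, a5 = 3, a6 = 7.
Check constraint 1: a3 - a2 = -4; constraint 2: a2 + a6 = 14. The remaining constraints are straightforward to verify.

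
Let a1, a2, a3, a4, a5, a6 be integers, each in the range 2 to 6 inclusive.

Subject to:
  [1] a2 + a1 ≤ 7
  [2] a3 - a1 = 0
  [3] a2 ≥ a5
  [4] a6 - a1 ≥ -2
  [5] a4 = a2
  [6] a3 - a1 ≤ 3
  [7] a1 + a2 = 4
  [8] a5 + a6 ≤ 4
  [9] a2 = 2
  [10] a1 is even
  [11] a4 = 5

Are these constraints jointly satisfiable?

Unsatisfiable

Constraint 11 fixes a4 = 5 and constraint 9 fixes a2 = 2, but constraint 5 requires a4 = a2. Since 5 ≠ 2, contradiction.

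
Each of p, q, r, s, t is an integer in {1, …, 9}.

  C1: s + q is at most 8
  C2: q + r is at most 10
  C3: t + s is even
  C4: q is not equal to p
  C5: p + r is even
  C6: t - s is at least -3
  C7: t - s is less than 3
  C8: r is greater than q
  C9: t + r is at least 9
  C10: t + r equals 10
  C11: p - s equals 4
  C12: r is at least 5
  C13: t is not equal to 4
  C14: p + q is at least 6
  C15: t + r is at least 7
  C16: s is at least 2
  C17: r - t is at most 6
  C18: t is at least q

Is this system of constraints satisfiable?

Setting (p, q, r, s, t) = (7, 2, 7, 3, 3) satisfies everything: constraint 1: s + q = 5; constraint 2: q + r = 9; constraint 6: t - s = 0, and the others follow.

Satisfiable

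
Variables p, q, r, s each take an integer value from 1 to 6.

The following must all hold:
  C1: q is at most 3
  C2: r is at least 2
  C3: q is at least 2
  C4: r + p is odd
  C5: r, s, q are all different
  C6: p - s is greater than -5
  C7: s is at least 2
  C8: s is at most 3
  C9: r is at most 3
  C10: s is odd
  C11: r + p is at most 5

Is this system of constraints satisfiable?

Unsatisfiable

Constraints 1, 2, 3, 7, 8, and 9 confine each of r, s, q to the 2 values {2, 3}.
Constraint 5 requires all 3 of them to be distinct, but only 2 values are available — impossible by the pigeonhole principle.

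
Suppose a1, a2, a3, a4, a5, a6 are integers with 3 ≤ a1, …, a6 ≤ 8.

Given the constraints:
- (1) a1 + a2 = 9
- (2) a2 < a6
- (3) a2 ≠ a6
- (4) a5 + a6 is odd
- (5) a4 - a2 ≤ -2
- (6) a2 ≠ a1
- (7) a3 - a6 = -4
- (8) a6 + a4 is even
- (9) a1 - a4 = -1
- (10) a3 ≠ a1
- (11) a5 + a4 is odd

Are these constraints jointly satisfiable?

Try a1 = 3, a2 = 6, a3 = 4, a4 = 4, a5 = 7, a6 = 8.
Check constraint 1: a1 + a2 = 9; constraint 5: a4 - a2 = -2. The remaining constraints are straightforward to verify.

Satisfiable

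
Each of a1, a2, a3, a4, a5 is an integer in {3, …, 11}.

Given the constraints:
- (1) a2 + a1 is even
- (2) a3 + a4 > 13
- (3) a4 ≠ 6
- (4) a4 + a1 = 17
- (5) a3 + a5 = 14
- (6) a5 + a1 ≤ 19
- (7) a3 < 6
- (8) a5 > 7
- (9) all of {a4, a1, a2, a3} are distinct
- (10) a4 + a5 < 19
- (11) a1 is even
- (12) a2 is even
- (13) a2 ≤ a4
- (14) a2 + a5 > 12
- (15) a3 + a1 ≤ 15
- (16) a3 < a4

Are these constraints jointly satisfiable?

Satisfiable

Setting (a1, a2, a3, a4, a5) = (8, 4, 5, 9, 9) satisfies everything: constraint 2: a3 + a4 = 14; constraint 4: a4 + a1 = 17, and the others follow.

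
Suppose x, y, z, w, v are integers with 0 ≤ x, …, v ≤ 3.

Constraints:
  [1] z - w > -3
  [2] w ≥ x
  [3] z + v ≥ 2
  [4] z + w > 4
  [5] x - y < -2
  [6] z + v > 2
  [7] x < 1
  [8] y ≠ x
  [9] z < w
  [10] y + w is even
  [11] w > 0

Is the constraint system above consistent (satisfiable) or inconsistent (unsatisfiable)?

Setting (x, y, z, w, v) = (0, 3, 2, 3, 1) satisfies everything: constraint 1: z - w = -1; constraint 3: z + v = 3; constraint 4: z + w = 5, and the others follow.

Satisfiable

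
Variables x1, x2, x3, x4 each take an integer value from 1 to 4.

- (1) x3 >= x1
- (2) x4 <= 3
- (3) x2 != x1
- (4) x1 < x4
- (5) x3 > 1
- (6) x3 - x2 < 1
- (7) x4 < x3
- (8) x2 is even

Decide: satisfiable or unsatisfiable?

Satisfiable

Try x1 = 1, x2 = 4, x3 = 4, x4 = 3.
Check constraint 6: x3 - x2 = 0; constraint 8: x2 = 4 is even. The remaining constraints are straightforward to verify.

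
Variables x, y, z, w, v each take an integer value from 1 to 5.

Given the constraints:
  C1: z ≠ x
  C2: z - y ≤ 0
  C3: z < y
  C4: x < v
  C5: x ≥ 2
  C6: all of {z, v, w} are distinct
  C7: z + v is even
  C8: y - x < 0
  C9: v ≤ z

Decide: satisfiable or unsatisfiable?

Unsatisfiable

Constraints 3, 4, 8, and 9 give z < y, y < x, x < v, v ≤ z. Chaining: z < y < x < v ≤ z, which forces z < z — impossible.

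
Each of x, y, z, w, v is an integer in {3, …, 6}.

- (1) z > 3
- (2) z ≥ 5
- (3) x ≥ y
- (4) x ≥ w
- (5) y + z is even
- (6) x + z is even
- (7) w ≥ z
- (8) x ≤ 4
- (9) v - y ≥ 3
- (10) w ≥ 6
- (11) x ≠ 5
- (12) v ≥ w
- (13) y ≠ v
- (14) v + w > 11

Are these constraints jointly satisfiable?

Unsatisfiable

From constraints 2 and 7: w ≥ z and z ≥ 5, so w ≥ 5. From constraints 4 and 8: w ≤ x and x ≤ 4, so w ≤ 4. But 4 < 5, so no value of w works.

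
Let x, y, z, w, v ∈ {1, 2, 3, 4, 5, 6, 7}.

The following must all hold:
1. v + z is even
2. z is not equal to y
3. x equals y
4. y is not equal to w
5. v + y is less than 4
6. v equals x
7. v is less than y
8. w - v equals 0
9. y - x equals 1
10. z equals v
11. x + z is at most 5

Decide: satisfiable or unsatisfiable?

Unsatisfiable

From constraints 3, 6, and 10, z = v = x = y, so z = y. But constraint 2 says z ≠ y. Contradiction.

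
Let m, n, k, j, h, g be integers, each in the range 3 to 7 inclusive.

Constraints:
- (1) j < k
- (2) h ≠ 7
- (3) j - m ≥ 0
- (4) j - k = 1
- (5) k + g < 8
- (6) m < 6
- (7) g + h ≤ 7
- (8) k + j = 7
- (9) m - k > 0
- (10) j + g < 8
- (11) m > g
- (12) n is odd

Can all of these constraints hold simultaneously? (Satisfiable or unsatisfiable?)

Constraints 1, 3, and 9 give m ≤ j, j < k, k < m. Chaining: m ≤ j < k < m, which forces m < m — impossible.

Unsatisfiable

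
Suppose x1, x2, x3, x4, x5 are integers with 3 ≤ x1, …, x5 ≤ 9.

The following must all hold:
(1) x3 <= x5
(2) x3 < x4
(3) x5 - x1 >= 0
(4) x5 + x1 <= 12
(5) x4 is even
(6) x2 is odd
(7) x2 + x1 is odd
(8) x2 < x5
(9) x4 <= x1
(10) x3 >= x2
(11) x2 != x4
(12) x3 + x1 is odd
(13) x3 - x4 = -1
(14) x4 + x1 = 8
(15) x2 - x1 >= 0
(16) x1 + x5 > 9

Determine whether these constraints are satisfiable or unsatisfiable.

Unsatisfiable

Constraints 2, 9, 10, and 15 give x3 < x4, x4 ≤ x1, x1 ≤ x2, x2 ≤ x3. Chaining: x3 < x4 ≤ x1 ≤ x2 ≤ x3, which forces x3 < x3 — impossible.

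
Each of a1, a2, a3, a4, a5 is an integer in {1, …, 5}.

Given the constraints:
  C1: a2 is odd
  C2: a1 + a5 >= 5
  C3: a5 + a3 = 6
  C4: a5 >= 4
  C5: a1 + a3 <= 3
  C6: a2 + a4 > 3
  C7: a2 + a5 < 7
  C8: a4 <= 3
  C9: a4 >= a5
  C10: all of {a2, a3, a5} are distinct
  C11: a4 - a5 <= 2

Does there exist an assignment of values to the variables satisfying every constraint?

From constraint 4: a5 ≥ 4. From constraints 8 and 9: a5 ≤ a4 and a4 ≤ 3, so a5 ≤ 3. But 3 < 4, so no value of a5 works.

Unsatisfiable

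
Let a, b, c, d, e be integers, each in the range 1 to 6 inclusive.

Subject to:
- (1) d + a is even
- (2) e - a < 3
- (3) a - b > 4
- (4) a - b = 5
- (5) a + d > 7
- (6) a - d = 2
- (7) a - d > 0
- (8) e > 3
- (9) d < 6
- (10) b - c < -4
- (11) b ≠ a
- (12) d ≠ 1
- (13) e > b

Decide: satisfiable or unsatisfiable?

Try a = 6, b = 1, c = 6, d = 4, e = 6.
Check constraint 2: e - a = 0; constraint 3: a - b = 5; constraint 4: a - b = 5. The remaining constraints are straightforward to verify.

Satisfiable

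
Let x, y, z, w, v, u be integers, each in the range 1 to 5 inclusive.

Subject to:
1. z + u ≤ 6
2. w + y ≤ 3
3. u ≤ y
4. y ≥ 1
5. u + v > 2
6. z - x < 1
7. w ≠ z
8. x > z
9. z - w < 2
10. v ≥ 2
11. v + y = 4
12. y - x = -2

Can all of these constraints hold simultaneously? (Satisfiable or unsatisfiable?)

Try x = 4, y = 2, z = 2, w = 1, v = 2, u = 2.
Check constraint 1: z + u = 4; constraint 2: w + y = 3; constraint 5: u + v = 4. The remaining constraints are straightforward to verify.

Satisfiable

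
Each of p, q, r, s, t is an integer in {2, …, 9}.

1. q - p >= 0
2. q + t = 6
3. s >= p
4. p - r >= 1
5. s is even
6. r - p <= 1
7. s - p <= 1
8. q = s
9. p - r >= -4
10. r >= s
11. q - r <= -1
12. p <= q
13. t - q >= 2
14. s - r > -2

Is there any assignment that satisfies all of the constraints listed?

Constraints 1, 4, and 11 give p − r ≥ 1, r − q ≥ 1, q − p ≥ 0.
Adding all 3 inequalities: the left sides telescope to 0, and the right sides sum to 1 + 1 + 0 = 2. So 0 ≥ 2, which is false.

Unsatisfiable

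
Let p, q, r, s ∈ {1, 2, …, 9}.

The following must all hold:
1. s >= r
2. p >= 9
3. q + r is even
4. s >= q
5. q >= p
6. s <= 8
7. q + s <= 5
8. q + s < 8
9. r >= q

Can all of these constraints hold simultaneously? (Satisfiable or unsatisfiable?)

Unsatisfiable

From constraints 2 and 5: q ≥ p and p ≥ 9, so q ≥ 9. From constraints 4 and 6: q ≤ s and s ≤ 8, so q ≤ 8. But 8 < 9, so no value of q works.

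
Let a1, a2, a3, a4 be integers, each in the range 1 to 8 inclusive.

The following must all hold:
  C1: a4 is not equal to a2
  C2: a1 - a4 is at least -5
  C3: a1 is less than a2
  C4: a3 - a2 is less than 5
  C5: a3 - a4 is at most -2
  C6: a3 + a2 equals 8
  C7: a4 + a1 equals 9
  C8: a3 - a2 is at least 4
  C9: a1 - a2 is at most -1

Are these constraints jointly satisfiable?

Constraints 2, 5, 8, and 9 give a4 − a3 ≥ 2, a3 − a2 ≥ 4, a2 − a1 ≥ 1, a1 − a4 ≥ -5.
Adding all 4 inequalities: the left sides telescope to 0, and the right sides sum to 2 + 4 + 1 + (-5) = 2. So 0 ≥ 2, which is false.

Unsatisfiable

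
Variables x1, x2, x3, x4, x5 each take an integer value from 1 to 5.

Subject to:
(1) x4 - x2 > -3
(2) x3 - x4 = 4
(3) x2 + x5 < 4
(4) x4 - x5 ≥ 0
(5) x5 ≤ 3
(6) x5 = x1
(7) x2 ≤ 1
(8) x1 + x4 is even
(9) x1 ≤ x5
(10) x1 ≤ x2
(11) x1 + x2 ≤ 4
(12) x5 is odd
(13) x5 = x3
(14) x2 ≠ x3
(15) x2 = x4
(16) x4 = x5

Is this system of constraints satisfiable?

From constraints 13, 15, and 16, x2 = x4 = x5 = x3, so x2 = x3. But constraint 14 says x2 ≠ x3. Contradiction.

Unsatisfiable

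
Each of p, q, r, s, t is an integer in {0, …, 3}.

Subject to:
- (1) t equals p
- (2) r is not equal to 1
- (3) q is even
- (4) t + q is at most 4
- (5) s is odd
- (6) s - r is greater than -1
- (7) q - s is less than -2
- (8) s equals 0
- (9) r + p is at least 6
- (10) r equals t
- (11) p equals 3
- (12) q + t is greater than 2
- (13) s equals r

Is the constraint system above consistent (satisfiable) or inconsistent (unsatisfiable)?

Constraint 8 fixes s = 0 and constraint 11 fixes p = 3. Constraints 1, 10, and 13 give s = r = t = p, so s = p. But 0 ≠ 3 — contradiction.

Unsatisfiable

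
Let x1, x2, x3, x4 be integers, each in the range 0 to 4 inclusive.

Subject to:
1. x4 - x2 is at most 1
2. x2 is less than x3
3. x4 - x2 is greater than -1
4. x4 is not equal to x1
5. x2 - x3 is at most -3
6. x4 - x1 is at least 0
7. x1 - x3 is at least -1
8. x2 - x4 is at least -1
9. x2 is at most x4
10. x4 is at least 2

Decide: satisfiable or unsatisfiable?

Unsatisfiable

Constraints 1, 5, 6, and 7 give x3 − x2 ≥ 3, x2 − x4 ≥ -1, x4 − x1 ≥ 0, x1 − x3 ≥ -1.
Adding all 4 inequalities: the left sides telescope to 0, and the right sides sum to 3 + (-1) + 0 + (-1) = 1. So 0 ≥ 1, which is false.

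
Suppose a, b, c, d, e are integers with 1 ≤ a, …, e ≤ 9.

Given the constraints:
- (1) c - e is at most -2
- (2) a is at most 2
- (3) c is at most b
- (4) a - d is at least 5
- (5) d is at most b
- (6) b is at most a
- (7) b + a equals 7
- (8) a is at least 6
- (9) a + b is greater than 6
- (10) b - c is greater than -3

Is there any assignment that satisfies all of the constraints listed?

From constraint 8: a ≥ 6. From constraint 2: a ≤ 2. But 2 < 6, so no value of a works.

Unsatisfiable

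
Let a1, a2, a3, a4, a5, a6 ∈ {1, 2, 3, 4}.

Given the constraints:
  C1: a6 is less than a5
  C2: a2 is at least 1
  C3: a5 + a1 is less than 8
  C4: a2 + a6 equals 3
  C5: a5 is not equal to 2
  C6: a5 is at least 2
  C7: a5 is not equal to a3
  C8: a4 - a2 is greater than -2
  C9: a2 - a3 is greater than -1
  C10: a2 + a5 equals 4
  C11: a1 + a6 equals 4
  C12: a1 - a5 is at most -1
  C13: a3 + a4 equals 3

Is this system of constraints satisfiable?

Take a1 = 2, a2 = 1, a3 = 1, a4 = 2, a5 = 3, a6 = 2. Then constraint 3: a5 + a1 = 5; constraint 4: a2 + a6 = 3, and every other listed constraint is also met.

Satisfiable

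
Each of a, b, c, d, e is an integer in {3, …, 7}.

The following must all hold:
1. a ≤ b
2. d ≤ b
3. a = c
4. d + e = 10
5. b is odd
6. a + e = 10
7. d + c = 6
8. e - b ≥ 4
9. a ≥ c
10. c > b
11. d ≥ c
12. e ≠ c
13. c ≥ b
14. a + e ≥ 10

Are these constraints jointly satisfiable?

Constraints 1, 9, and 10 give c ≤ a, a ≤ b, b < c. Chaining: c ≤ a ≤ b < c, which forces c < c — impossible.

Unsatisfiable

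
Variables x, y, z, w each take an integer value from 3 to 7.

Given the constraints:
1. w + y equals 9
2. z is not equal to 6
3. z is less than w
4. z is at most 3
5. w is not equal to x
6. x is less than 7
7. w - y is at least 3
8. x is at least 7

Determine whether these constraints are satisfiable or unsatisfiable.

From constraint 8: x ≥ 7. From constraint 6: x ≤ 6. But 6 < 7, so no value of x works.

Unsatisfiable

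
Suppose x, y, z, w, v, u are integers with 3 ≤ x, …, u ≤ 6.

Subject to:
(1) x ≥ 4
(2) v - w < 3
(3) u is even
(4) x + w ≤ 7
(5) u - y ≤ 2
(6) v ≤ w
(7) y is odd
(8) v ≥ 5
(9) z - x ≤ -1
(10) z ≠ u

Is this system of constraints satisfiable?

From constraint 1: x ≥ 4. From constraints 6 and 8: w ≥ v ≥ 5. Hence x + w ≥ 9. But constraint 4 requires x + w ≤ 7, and 7 < 9. Contradiction.

Unsatisfiable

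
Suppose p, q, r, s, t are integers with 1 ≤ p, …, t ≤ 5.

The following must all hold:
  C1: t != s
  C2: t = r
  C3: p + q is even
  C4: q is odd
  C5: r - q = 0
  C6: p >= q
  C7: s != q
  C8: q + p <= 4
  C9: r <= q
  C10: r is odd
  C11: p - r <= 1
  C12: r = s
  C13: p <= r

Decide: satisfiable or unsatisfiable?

From constraints 2 and 12, t = r = s, so t = s. But constraint 1 says t ≠ s. Contradiction.

Unsatisfiable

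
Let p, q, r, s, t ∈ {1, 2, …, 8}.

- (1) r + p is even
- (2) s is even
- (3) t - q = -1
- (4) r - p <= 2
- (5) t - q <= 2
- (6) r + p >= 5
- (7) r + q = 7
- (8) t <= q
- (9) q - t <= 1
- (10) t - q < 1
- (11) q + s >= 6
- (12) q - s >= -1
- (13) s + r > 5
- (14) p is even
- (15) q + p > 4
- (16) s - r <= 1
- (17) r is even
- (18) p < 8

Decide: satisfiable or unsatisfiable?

Satisfiable

One satisfying assignment is p = 4, q = 3, r = 4, s = 4, t = 2.
For the less obvious constraints — constraint 3: t - q = -1; constraint 4: r - p = 0 — and the others hold by inspection.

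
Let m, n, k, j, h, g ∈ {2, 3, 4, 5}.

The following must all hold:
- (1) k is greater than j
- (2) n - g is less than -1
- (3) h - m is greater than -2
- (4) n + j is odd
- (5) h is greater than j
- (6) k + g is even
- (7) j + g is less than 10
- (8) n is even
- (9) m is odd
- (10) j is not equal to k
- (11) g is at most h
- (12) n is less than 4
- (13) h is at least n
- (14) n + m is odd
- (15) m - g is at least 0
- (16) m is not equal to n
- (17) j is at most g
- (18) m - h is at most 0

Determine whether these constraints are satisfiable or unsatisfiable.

Take m = 5, n = 2, k = 4, j = 3, h = 5, g = 4. Then constraint 2: n - g = -2; constraint 3: h - m = 0, and every other listed constraint is also met.

Satisfiable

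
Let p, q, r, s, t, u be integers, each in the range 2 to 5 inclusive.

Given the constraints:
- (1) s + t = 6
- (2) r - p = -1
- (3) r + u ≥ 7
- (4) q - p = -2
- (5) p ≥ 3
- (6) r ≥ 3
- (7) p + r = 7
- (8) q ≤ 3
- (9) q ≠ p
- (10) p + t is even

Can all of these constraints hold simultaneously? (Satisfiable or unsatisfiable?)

Setting (p, q, r, s, t, u) = (4, 2, 3, 4, 2, 5) satisfies everything: constraint 1: s + t = 6; constraint 2: r - p = -1, and the others follow.

Satisfiable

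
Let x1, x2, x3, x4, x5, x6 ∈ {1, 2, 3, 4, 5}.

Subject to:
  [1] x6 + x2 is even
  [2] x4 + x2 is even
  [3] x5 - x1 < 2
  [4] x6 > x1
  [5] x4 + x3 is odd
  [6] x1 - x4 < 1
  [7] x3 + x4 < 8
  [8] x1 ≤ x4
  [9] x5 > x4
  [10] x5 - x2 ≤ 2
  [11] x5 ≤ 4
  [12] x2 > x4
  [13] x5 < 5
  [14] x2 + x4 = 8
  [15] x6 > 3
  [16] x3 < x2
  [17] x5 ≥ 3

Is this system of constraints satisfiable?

Setting (x1, x2, x3, x4, x5, x6) = (3, 5, 4, 3, 4, 5) satisfies everything: constraint 3: x5 - x1 = 1; constraint 6: x1 - x4 = 0, and the others follow.

Satisfiable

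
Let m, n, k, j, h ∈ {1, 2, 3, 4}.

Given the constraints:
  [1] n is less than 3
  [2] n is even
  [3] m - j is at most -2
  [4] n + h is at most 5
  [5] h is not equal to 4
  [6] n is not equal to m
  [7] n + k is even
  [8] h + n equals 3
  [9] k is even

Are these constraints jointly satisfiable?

One satisfying assignment is m = 1, n = 2, k = 2, j = 4, h = 1.
For the less obvious constraints — constraint 3: m - j = -3; constraint 4: n + h = 3; constraint 8: h + n = 3 — and the others hold by inspection.

Satisfiable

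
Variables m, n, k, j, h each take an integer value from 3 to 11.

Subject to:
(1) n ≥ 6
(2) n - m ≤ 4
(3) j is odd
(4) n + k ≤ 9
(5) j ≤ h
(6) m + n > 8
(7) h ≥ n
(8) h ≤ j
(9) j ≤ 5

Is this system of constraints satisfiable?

From constraints 1 and 7: h ≥ n and n ≥ 6, so h ≥ 6. From constraints 8 and 9: h ≤ j and j ≤ 5, so h ≤ 5. But 5 < 6, so no value of h works.

Unsatisfiable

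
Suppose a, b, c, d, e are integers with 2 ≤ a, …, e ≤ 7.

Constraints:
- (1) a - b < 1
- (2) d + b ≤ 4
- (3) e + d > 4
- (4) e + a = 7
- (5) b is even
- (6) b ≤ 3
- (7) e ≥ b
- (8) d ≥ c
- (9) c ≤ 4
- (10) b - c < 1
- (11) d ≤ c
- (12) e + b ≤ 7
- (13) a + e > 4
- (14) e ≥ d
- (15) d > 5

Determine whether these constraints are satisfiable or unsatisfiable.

From constraint 15: d ≥ 6. From constraints 9 and 11: d ≤ c and c ≤ 4, so d ≤ 4. But 4 < 6, so no value of d works.

Unsatisfiable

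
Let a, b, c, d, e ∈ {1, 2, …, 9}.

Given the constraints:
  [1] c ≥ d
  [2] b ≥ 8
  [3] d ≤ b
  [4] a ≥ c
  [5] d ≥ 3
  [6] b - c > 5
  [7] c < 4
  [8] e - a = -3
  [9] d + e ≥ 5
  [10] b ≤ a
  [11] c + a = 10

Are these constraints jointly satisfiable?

From constraints 1 and 5: c ≥ d ≥ 3. From constraints 2 and 10: a ≥ b ≥ 8. Hence c + a ≥ 11. But constraint 11 requires c + a = 10, and 10 < 11. Contradiction.

Unsatisfiable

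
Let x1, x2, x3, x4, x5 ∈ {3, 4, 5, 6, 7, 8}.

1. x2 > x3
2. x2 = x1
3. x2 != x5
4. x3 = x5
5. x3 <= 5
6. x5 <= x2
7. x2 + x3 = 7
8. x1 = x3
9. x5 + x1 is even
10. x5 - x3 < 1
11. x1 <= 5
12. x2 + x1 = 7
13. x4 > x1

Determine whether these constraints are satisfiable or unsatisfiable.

From constraints 2, 4, and 8, x2 = x1 = x3 = x5, so x2 = x5. But constraint 3 says x2 ≠ x5. Contradiction.

Unsatisfiable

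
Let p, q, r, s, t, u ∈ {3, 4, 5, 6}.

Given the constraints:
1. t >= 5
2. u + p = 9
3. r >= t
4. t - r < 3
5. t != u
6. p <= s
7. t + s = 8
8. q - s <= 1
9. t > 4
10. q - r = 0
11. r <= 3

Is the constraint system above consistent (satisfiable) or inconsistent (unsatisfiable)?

Unsatisfiable

From constraints 1 and 3: r ≥ t and t ≥ 5, so r ≥ 5. From constraint 11: r ≤ 3. But 3 < 5, so no value of r works.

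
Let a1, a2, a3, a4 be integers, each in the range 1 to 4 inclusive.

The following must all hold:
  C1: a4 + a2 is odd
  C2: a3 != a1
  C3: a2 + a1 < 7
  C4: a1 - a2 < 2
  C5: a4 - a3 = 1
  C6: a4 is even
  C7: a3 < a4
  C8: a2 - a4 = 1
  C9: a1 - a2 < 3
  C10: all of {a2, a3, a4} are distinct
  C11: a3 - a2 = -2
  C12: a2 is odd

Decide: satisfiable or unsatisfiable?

Satisfiable

The assignment a1 = 3, a2 = 3, a3 = 1, a4 = 2 works:
  constraint 3 holds since a2 + a1 = 6.
  constraint 4 holds since a1 - a2 = 0.
  constraint 5 holds since a4 - a3 = 1.
The rest check out directly.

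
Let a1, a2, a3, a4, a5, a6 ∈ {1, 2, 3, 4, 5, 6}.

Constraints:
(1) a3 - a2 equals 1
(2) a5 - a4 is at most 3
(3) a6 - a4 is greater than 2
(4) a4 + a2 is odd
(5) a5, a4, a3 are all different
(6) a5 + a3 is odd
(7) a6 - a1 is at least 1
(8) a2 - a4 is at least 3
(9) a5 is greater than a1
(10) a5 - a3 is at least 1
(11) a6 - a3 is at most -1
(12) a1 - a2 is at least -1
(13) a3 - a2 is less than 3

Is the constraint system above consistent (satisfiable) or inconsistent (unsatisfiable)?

Unsatisfiable

Constraints 2, 7, 8, 10, 11, and 12 give a3 − a6 ≥ 1, a6 − a1 ≥ 1, a1 − a2 ≥ -1, a2 − a4 ≥ 3, a4 − a5 ≥ -3, a5 − a3 ≥ 1.
Adding all 6 inequalities: the left sides telescope to 0, and the right sides sum to 1 + 1 + (-1) + 3 + (-3) + 1 = 2. So 0 ≥ 2, which is false.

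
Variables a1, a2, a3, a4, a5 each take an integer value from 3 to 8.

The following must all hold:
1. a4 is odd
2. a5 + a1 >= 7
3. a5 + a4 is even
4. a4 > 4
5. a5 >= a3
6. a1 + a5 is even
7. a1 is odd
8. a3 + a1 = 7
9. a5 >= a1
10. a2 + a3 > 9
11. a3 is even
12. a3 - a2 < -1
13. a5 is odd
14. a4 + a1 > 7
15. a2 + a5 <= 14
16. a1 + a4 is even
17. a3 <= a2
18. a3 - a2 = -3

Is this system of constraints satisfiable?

Satisfiable

One satisfying assignment is a1 = 3, a2 = 7, a3 = 4, a4 = 7, a5 = 5.
For the less obvious constraints — constraint 2: a5 + a1 = 8; constraint 8: a3 + a1 = 7 — and the others hold by inspection.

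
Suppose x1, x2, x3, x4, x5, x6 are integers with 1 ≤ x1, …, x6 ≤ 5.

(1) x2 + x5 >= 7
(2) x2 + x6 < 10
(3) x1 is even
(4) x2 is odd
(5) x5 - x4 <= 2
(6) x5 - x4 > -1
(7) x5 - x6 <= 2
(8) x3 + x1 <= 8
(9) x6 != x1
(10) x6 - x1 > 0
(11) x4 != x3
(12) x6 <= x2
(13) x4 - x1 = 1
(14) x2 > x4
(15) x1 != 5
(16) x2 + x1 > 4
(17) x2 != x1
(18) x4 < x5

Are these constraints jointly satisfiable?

Setting (x1, x2, x3, x4, x5, x6) = (2, 5, 4, 3, 5, 4) satisfies everything: constraint 1: x2 + x5 = 10; constraint 2: x2 + x6 = 9, and the others follow.

Satisfiable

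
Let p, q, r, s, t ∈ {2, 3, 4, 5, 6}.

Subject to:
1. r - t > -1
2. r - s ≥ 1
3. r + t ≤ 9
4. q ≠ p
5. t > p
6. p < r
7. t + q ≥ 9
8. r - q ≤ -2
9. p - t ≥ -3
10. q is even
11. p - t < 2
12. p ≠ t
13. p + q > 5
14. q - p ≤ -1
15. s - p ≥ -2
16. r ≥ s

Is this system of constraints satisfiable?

Unsatisfiable

Constraints 2, 8, 14, and 15 give s − p ≥ -2, p − q ≥ 1, q − r ≥ 2, r − s ≥ 1.
Adding all 4 inequalities: the left sides telescope to 0, and the right sides sum to (-2) + 1 + 2 + 1 = 2. So 0 ≥ 2, which is false.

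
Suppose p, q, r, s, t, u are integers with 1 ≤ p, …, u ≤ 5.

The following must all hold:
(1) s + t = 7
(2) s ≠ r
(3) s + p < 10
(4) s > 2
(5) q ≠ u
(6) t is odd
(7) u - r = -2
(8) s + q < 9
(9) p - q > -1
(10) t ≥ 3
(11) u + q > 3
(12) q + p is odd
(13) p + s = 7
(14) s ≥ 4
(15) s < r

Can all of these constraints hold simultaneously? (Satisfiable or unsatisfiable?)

Satisfiable

Setting (p, q, r, s, t, u) = (3, 2, 5, 4, 3, 3) satisfies everything: constraint 1: s + t = 7; constraint 3: s + p = 7; constraint 7: u - r = -2, and the others follow.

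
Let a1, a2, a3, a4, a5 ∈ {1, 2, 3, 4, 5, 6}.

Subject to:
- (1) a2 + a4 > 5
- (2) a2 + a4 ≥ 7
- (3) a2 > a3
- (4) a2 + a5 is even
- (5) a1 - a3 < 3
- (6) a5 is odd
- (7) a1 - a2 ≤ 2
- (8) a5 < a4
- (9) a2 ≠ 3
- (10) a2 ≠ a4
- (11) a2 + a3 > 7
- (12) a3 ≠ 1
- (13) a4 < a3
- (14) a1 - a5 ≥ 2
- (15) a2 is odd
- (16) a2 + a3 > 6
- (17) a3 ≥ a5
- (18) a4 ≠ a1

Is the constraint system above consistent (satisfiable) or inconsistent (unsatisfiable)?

Satisfiable

Take a1 = 4, a2 = 5, a3 = 4, a4 = 3, a5 = 1. Then constraint 1: a2 + a4 = 8; constraint 2: a2 + a4 = 8; constraint 5: a1 - a3 = 0, and every other listed constraint is also met.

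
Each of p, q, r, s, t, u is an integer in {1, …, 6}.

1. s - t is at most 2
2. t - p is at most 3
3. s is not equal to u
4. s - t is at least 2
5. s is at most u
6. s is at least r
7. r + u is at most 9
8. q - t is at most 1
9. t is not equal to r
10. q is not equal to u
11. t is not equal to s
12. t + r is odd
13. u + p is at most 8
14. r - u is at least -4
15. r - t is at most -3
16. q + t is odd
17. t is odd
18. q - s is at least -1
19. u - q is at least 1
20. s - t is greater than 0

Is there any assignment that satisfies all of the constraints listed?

Constraints 4, 14, 15, 18, and 19 give s − t ≥ 2, t − r ≥ 3, r − u ≥ -4, u − q ≥ 1, q − s ≥ -1.
Adding all 5 inequalities: the left sides telescope to 0, and the right sides sum to 2 + 3 + (-4) + 1 + (-1) = 1. So 0 ≥ 1, which is false.

Unsatisfiable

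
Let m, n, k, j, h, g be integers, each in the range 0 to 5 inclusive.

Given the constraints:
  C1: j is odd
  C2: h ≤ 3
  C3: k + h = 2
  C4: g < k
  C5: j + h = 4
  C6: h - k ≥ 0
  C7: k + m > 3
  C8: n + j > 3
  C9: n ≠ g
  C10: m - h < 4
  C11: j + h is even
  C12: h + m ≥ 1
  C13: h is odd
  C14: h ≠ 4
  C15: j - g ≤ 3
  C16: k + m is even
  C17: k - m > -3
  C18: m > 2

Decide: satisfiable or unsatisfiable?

The assignment m = 3, n = 3, k = 1, j = 3, h = 1, g = 0 works:
  constraint 3 holds since k + h = 2.
  constraint 5 holds since j + h = 4.
  constraint 6 holds since h - k = 0.
The rest check out directly.

Satisfiable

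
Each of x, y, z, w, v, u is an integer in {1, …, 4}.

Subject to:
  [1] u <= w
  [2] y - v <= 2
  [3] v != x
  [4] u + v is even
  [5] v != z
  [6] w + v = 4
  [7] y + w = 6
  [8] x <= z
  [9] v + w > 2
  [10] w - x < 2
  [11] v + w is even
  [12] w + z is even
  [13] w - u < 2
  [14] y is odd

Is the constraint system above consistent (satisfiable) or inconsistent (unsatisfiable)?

The assignment x = 2, y = 3, z = 3, w = 3, v = 1, u = 3 works:
  constraint 2 holds since y - v = 2.
  constraint 6 holds since w + v = 4.
The rest check out directly.

Satisfiable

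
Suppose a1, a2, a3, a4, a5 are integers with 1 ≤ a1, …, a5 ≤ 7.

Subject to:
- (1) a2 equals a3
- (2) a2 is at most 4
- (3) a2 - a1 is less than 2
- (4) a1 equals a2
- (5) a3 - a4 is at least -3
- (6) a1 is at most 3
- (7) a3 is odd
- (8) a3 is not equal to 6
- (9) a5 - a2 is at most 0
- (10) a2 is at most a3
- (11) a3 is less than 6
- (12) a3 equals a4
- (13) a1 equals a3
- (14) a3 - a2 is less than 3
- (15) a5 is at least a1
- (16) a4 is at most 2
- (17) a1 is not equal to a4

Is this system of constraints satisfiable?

From constraints 1, 4, and 12, a1 = a2 = a3 = a4, so a1 = a4. But constraint 17 says a1 ≠ a4. Contradiction.

Unsatisfiable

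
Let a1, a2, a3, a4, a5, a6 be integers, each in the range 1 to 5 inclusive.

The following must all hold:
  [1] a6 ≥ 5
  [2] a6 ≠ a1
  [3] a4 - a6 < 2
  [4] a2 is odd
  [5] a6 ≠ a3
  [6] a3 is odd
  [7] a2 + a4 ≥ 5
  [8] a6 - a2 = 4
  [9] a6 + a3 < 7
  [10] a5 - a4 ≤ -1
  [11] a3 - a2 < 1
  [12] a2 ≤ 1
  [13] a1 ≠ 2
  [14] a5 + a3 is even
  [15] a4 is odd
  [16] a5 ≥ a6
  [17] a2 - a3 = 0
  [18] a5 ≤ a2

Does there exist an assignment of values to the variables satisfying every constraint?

From constraints 1 and 16: a5 ≥ a6 and a6 ≥ 5, so a5 ≥ 5. From constraints 12 and 18: a5 ≤ a2 and a2 ≤ 1, so a5 ≤ 1. But 1 < 5, so no value of a5 works.

Unsatisfiable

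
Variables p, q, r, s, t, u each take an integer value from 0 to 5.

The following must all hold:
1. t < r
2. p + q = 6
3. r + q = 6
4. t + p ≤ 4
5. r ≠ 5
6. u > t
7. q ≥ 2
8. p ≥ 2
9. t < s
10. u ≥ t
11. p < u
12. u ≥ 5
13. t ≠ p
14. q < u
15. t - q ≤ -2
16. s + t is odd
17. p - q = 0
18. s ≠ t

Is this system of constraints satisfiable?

Satisfiable

Setting (p, q, r, s, t, u) = (3, 3, 3, 5, 0, 5) satisfies everything: constraint 2: p + q = 6; constraint 3: r + q = 6; constraint 4: t + p = 3, and the others follow.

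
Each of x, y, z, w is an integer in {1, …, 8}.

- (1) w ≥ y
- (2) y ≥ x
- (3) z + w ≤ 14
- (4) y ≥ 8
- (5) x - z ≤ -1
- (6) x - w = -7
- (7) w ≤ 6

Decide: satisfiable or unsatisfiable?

Unsatisfiable

From constraints 1 and 4: w ≥ y and y ≥ 8, so w ≥ 8. From constraint 7: w ≤ 6. But 6 < 8, so no value of w works.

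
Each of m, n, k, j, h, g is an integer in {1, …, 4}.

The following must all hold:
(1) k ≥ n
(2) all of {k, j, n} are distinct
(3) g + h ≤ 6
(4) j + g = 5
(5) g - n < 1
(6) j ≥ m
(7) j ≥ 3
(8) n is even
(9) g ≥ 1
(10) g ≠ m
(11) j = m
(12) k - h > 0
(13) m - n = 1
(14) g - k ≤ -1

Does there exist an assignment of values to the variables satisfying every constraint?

Setting (m, n, k, j, h, g) = (3, 2, 4, 3, 3, 2) satisfies everything: constraint 3: g + h = 5; constraint 4: j + g = 5; constraint 5: g - n = 0, and the others follow.

Satisfiable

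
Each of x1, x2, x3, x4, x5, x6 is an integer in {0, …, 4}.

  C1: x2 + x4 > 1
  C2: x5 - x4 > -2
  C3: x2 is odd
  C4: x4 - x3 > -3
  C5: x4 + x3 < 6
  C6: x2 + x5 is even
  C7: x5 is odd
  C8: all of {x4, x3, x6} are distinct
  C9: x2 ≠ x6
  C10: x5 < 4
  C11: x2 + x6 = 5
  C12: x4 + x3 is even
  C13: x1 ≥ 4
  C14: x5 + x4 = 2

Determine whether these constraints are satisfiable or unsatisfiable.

Satisfiable

One satisfying assignment is x1 = 4, x2 = 1, x3 = 3, x4 = 1, x5 = 1, x6 = 4.
For the less obvious constraints — constraint 1: x2 + x4 = 2; constraint 2: x5 - x4 = 0; constraint 4: x4 - x3 = -2 — and the others hold by inspection.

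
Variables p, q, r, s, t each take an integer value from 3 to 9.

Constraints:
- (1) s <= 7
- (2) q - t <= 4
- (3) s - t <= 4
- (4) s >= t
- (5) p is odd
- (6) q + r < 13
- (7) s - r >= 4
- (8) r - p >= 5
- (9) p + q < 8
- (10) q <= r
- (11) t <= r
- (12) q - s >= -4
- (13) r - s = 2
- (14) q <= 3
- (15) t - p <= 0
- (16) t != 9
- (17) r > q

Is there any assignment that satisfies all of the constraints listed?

Constraints 2, 7, 8, 12, and 15 give q − s ≥ -4, s − r ≥ 4, r − p ≥ 5, p − t ≥ 0, t − q ≥ -4.
Adding all 5 inequalities: the left sides telescope to 0, and the right sides sum to (-4) + 4 + 5 + 0 + (-4) = 1. So 0 ≥ 1, which is false.

Unsatisfiable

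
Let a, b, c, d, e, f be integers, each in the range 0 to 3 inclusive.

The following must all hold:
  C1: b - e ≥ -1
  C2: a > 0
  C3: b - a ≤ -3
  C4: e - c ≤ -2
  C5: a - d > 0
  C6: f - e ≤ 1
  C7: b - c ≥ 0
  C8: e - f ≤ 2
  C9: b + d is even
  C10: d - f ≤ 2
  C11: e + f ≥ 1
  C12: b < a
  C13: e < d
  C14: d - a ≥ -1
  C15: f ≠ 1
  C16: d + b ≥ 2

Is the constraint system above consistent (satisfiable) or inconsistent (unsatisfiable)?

Unsatisfiable

Constraints 3, 4, 6, 7, 10, and 14 give b − c ≥ 0, c − e ≥ 2, e − f ≥ -1, f − d ≥ -2, d − a ≥ -1, a − b ≥ 3.
Adding all 6 inequalities: the left sides telescope to 0, and the right sides sum to 0 + 2 + (-1) + (-2) + (-1) + 3 = 1. So 0 ≥ 1, which is false.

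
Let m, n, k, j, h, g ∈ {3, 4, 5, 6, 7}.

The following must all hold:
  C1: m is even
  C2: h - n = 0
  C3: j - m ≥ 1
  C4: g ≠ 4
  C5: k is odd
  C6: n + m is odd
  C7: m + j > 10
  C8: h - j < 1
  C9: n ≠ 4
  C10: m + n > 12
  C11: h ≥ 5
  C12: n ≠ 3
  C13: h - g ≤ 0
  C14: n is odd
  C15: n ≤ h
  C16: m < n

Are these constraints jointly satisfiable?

Satisfiable

Try m = 6, n = 7, k = 3, j = 7, h = 7, g = 7.
Check constraint 2: h - n = 0; constraint 3: j - m = 1; constraint 7: m + j = 13. The remaining constraints are straightforward to verify.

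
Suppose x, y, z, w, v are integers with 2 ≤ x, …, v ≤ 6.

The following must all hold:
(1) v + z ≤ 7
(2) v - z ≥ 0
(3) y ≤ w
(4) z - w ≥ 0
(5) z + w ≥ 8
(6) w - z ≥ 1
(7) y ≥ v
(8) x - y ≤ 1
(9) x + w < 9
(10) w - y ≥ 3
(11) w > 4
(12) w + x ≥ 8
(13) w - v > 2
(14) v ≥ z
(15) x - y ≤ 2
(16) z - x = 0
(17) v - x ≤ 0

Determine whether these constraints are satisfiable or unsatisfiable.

Unsatisfiable

Constraints 2, 4, 10, 15, and 17 give v − z ≥ 0, z − w ≥ 0, w − y ≥ 3, y − x ≥ -2, x − v ≥ 0.
Adding all 5 inequalities: the left sides telescope to 0, and the right sides sum to 0 + 0 + 3 + (-2) + 0 = 1. So 0 ≥ 1, which is false.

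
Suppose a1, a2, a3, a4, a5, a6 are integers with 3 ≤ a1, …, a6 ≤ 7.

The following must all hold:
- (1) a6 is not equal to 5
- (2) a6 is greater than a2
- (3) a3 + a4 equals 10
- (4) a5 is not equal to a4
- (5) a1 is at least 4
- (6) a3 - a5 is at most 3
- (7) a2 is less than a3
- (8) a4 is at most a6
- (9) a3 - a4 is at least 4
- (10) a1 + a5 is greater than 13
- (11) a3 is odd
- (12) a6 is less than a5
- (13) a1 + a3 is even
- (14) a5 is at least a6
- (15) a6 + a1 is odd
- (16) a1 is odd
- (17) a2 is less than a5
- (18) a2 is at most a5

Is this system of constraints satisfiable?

Satisfiable

Setting (a1, a2, a3, a4, a5, a6) = (7, 4, 7, 3, 7, 6) satisfies everything: constraint 3: a3 + a4 = 10; constraint 6: a3 - a5 = 0; constraint 9: a3 - a4 = 4, and the others follow.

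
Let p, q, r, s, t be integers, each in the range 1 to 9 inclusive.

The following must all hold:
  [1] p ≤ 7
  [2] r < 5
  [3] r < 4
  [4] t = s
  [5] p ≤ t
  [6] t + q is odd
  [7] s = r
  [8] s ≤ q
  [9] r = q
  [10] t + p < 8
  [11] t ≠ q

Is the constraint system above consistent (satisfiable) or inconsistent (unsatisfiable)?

Unsatisfiable

From constraints 4, 7, and 9, t = s = r = q, so t = q. But constraint 11 says t ≠ q. Contradiction.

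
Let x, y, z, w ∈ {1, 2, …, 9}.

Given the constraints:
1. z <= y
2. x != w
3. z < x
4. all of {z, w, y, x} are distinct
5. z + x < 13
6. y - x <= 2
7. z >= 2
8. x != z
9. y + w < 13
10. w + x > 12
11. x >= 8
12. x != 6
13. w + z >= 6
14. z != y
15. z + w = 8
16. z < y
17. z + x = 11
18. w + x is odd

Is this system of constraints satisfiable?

Satisfiable

One satisfying assignment is x = 8, y = 7, z = 3, w = 5.
For the less obvious constraints — constraint 5: z + x = 11; constraint 6: y - x = -1 — and the others hold by inspection.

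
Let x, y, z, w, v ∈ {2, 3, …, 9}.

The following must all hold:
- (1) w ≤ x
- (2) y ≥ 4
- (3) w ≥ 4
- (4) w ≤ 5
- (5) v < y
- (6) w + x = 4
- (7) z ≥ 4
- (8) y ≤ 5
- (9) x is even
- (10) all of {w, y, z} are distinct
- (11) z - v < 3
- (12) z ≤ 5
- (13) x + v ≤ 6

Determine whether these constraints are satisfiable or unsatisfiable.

Unsatisfiable

Constraints 2, 3, 4, 7, 8, and 12 confine each of w, y, z to the 2 values {4, 5}.
Constraint 10 requires all 3 of them to be distinct, but only 2 values are available — impossible by the pigeonhole principle.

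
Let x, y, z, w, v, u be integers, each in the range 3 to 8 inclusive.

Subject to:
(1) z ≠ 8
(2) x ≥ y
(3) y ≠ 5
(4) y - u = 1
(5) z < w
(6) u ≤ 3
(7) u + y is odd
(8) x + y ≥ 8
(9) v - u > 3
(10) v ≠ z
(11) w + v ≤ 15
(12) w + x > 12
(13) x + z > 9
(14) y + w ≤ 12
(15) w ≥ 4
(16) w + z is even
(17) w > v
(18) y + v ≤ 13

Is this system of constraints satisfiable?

Satisfiable

Try x = 7, y = 4, z = 4, w = 8, v = 7, u = 3.
Check constraint 4: y - u = 1; constraint 8: x + y = 11. The remaining constraints are straightforward to verify.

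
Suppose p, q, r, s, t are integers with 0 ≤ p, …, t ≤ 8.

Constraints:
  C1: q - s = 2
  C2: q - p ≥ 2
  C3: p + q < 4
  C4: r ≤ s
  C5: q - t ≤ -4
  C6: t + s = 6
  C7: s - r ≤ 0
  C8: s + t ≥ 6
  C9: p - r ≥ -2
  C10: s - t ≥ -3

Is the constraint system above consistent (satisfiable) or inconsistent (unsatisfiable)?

Constraints 2, 5, 7, 9, and 10 give t − q ≥ 4, q − p ≥ 2, p − r ≥ -2, r − s ≥ 0, s − t ≥ -3.
Adding all 5 inequalities: the left sides telescope to 0, and the right sides sum to 4 + 2 + (-2) + 0 + (-3) = 1. So 0 ≥ 1, which is false.

Unsatisfiable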